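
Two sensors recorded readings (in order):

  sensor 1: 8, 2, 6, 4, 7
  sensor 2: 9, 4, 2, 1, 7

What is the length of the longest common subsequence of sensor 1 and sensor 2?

2

One common subsequence of length 2: 2 [2,3]; then 7 [5,5]. The LCS DP gives dp[5][5] = 2, so this is optimal.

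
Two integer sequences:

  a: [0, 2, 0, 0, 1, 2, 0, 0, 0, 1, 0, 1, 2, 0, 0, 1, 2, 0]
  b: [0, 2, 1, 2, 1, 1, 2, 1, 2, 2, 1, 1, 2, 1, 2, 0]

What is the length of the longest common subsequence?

One common subsequence of length 10: 0 [1,1] → 2 [2,7] → 1 [5,8] → 2 [6,10] → 1 [10,11] → 1 [12,12] → 2 [13,13] → 1 [16,14] → 2 [17,15] → 0 [18,16], and the DP table's final entry dp[18][16] is also 10, so no common subsequence is longer.

10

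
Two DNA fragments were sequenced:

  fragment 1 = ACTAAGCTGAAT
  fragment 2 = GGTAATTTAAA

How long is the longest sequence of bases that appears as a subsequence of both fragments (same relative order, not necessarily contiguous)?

One common subsequence of length 6: T at fragment 1[3]=fragment 2[3], A at fragment 1[4]=fragment 2[4], A at fragment 1[5]=fragment 2[5], T at fragment 1[8]=fragment 2[8], A at fragment 1[10]=fragment 2[10], A at fragment 1[11]=fragment 2[11], and the DP table's final entry dp[12][11] is also 6, so no common subsequence is longer.

6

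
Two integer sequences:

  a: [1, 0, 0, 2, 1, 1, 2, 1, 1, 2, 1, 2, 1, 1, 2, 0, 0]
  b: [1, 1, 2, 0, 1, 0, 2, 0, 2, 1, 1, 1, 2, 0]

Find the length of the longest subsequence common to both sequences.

10

Match 1 at a[1]=b[2], 0 at a[2]=b[4], 0 at a[3]=b[6], 2 at a[4]=b[7], 2 at a[10]=b[9], 1 at a[11]=b[10], 1 at a[13]=b[11], 1 at a[14]=b[12], 2 at a[15]=b[13], 0 at a[17]=b[14] — 10 values in the same relative order in both, and the DP table's final entry dp[17][14] is also 10, so no common subsequence is longer.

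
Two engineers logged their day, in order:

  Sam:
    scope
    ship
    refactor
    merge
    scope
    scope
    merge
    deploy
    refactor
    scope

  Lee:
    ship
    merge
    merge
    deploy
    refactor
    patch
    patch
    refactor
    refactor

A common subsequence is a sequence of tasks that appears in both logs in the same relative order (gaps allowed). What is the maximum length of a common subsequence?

Taking ship at Sam[2]=Lee[1] → merge at Sam[4]=Lee[2] → merge at Sam[7]=Lee[3] → deploy at Sam[8]=Lee[4] → refactor at Sam[9]=Lee[9] gives a common subsequence of length 5, and the DP table's final entry dp[10][9] is also 5, so no common subsequence is longer.

5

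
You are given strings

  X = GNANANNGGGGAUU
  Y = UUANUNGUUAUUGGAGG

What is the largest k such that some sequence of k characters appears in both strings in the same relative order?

One common subsequence of length 7: N at X[2]=Y[4] → N at X[4]=Y[6] → A at X[5]=Y[10] → G at X[8]=Y[13] → G at X[9]=Y[14] → G at X[10]=Y[16] → G at X[11]=Y[17]. Since dp[14][17] = 7, nothing longer is possible.

7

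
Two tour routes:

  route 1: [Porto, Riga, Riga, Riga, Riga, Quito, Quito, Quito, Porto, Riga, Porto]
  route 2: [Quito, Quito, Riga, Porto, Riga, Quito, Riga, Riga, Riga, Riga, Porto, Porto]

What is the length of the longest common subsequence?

One common subsequence of length 7: Porto at route 1[1]=route 2[4], Riga at route 1[2]=route 2[7], Riga at route 1[3]=route 2[8], Riga at route 1[4]=route 2[9], Riga at route 1[5]=route 2[10], Porto at route 1[9]=route 2[11], Porto at route 1[11]=route 2[12], and the DP table's final entry dp[11][12] is also 7, so no common subsequence is longer.

7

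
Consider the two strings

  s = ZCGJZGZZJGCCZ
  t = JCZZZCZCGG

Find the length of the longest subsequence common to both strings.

Taking C (s #2, t #2), then Z (s #5, t #3), then Z (s #7, t #4), then Z (s #8, t #5), then C (s #11, t #6), then C (s #12, t #8) gives a common subsequence of length 6, and the DP table's final entry dp[13][10] is also 6, so no common subsequence is longer.

6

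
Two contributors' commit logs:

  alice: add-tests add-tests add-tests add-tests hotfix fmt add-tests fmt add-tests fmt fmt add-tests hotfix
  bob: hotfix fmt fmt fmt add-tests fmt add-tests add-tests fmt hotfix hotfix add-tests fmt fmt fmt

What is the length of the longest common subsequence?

8

Pick add-tests [1,5], then add-tests [2,7], then add-tests [3,8], then hotfix [5,11], then add-tests [7,12], then fmt [8,13], then fmt [10,14], then fmt [11,15]; all 8 commits appear in both, in order. dp[13][15] = 8 confirms this is the maximum.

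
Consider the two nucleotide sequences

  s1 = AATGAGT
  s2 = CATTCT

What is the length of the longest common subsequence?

Taking A [1,2], then T [3,4], then T [7,6] gives a common subsequence of length 3. The LCS DP gives dp[7][6] = 3, so this is optimal.

3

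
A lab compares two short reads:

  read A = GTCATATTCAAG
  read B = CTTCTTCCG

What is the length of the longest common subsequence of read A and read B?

6

Pick T at read A[2]=read B[3] → C at read A[3]=read B[4] → T at read A[5]=read B[5] → T at read A[7]=read B[6] → C at read A[9]=read B[8] → G at read A[12]=read B[9]; all 6 bases appear in both, in order. Since dp[12][9] = 6, nothing longer is possible.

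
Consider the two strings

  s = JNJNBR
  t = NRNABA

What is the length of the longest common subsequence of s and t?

Let dp[i][j] be the LCS length of the first i characters of s and the first j characters of t. dp[i][j] = dp[i-1][j-1]+1 when the i-th and j-th characters match, else max(dp[i-1][j], dp[i][j-1]).
    ·  N  R  N  A  B  A
 ·  0  0  0  0  0  0  0
 J  0  0  0  0  0  0  0
 N  0  1  1  1  1  1  1
 J  0  1  1  1  1  1  1
 N  0  1  1  2  2  2  2
 B  0  1  1  2  2  3  3
 R  0  1  2  2  2  3  3
dp[6][6] = 3. One LCS (by backtracking along matches): NNB.

3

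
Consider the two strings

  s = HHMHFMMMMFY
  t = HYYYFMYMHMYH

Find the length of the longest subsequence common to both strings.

Let dp[i][j] be the LCS length of the first i characters of s and the first j characters of t. dp[i][j] = dp[i-1][j-1]+1 when the i-th and j-th characters match, else max(dp[i-1][j], dp[i][j-1]).
    ·  H  Y  Y  Y  F  M  Y  M  H  M  Y  H
 ·  0  0  0  0  0  0  0  0  0  0  0  0  0
 H  0  1  1  1  1  1  1  1  1  1  1  1  1
 H  0  1  1  1  1  1  1  1  1  2  2  2  2
 M  0  1  1  1  1  1  2  2  2  2  3  3  3
 H  0  1  1  1  1  1  2  2  2  3  3  3  4
 F  0  1  1  1  1  2  2  2  2  3  3  3  4
 M  0  1  1  1  1  2  3  3  3  3  4  4  4
 M  0  1  1  1  1  2  3  3  4  4  4  4  4
 M  0  1  1  1  1  2  3  3  4  4  5  5  5
 M  0  1  1  1  1  2  3  3  4  4  5  5  5
 F  0  1  1  1  1  2  3  3  4  4  5  5  5
 Y  0  1  2  2  2  2  3  4  4  4  5  6  6
dp[11][12] = 6. One LCS (by backtracking along matches): HFMMMY.

6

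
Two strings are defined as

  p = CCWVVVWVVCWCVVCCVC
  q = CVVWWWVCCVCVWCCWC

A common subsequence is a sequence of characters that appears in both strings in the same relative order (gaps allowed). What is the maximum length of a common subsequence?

12

Match C (p #2, q #1), then V (p #4, q #2), then V (p #5, q #3), then W (p #7, q #6), then V (p #9, q #7), then C (p #10, q #8), then C (p #12, q #9), then V (p #13, q #10), then V (p #14, q #12), then C (p #15, q #14), then C (p #16, q #15), then C (p #18, q #17) — 12 characters in the same relative order in both. The LCS DP gives dp[18][17] = 12, so this is optimal.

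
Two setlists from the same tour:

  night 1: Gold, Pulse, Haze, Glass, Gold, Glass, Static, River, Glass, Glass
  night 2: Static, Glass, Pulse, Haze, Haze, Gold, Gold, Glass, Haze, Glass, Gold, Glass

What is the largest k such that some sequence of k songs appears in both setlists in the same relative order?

Pick Pulse at night 1[2]=night 2[3], Haze at night 1[3]=night 2[5], Gold at night 1[5]=night 2[7], Glass at night 1[6]=night 2[8], Glass at night 1[9]=night 2[10], Glass at night 1[10]=night 2[12]; all 6 songs appear in both, in order. Since dp[10][12] = 6, nothing longer is possible.

6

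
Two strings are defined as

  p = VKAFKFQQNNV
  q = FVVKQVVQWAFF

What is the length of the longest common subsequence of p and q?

Let dp[i][j] be the LCS length of the first i characters of p and the first j characters of q. dp[i][j] = dp[i-1][j-1]+1 when the i-th and j-th characters match, else max(dp[i-1][j], dp[i][j-1]).
    ·  F  V  V  K  Q  V  V  Q  W  A  F  F
 ·  0  0  0  0  0  0  0  0  0  0  0  0  0
 V  0  0  1  1  1  1  1  1  1  1  1  1  1
 K  0  0  1  1  2  2  2  2  2  2  2  2  2
 A  0  0  1  1  2  2  2  2  2  2  3  3  3
 F  0  1  1  1  2  2  2  2  2  2  3  4  4
 K  0  1  1  1  2  2  2  2  2  2  3  4  4
 F  0  1  1  1  2  2  2  2  2  2  3  4  5
 Q  0  1  1  1  2  3  3  3  3  3  3  4  5
 Q  0  1  1  1  2  3  3  3  4  4  4  4  5
 N  0  1  1  1  2  3  3  3  4  4  4  4  5
 N  0  1  1  1  2  3  3  3  4  4  4  4  5
 V  0  1  2  2  2  3  4  4  4  4  4  4  5
dp[11][12] = 5. One LCS (by backtracking along matches): VKAFF.

5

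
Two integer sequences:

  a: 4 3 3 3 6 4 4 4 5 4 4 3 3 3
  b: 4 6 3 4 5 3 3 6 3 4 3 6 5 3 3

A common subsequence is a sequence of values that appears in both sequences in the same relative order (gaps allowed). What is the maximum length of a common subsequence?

Taking 4 [1,1] → 3 [2,3] → 3 [3,6] → 3 [4,7] → 6 [5,8] → 4 [6,10] → 5 [9,13] → 3 [13,14] → 3 [14,15] gives a common subsequence of length 9. The LCS DP gives dp[14][15] = 9, so this is optimal.

9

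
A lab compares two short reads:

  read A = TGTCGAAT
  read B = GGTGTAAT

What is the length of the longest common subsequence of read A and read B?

One common subsequence of length 6: T [1,3] → G [2,4] → T [3,5] → A [6,6] → A [7,7] → T [8,8], and the DP table's final entry dp[8][8] is also 6, so no common subsequence is longer.

6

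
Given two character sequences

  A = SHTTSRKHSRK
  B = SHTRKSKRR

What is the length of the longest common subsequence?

7

One common subsequence of length 7: S at A[1]=B[1], H at A[2]=B[2], T at A[4]=B[3], R at A[6]=B[4], K at A[7]=B[5], S at A[9]=B[6], R at A[10]=B[9]. The LCS DP gives dp[11][9] = 7, so this is optimal.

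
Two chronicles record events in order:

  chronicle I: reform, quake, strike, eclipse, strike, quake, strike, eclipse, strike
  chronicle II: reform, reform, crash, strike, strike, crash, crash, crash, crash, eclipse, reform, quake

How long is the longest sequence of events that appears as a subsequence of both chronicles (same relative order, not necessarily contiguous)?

Pick reform (chronicle I #1, chronicle II #2); then strike (chronicle I #3, chronicle II #5); then eclipse (chronicle I #4, chronicle II #10); then quake (chronicle I #6, chronicle II #12); all 4 events appear in both, in order. Since dp[9][12] = 4, nothing longer is possible.

4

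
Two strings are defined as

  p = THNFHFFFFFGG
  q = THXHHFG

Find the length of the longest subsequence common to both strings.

Taking T at p[1]=q[1]; then H at p[2]=q[4]; then H at p[5]=q[5]; then F at p[10]=q[6]; then G at p[12]=q[7] gives a common subsequence of length 5, and the DP table's final entry dp[12][7] is also 5, so no common subsequence is longer.

5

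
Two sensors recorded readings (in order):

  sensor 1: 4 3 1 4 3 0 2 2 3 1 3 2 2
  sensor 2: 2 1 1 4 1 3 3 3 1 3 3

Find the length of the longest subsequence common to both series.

One common subsequence of length 6: 4 at sensor 1[1]=sensor 2[4], 3 at sensor 1[2]=sensor 2[6], 3 at sensor 1[5]=sensor 2[7], 3 at sensor 1[9]=sensor 2[8], 1 at sensor 1[10]=sensor 2[9], 3 at sensor 1[11]=sensor 2[11]. dp[13][11] = 6 confirms this is the maximum.

6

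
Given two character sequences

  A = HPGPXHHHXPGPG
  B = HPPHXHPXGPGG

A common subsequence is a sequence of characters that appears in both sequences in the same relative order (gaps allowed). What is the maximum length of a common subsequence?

9

Match H at A[1]=B[1], then P at A[2]=B[2], then P at A[4]=B[3], then X at A[5]=B[5], then H at A[6]=B[6], then X at A[9]=B[8], then P at A[10]=B[10], then G at A[11]=B[11], then G at A[13]=B[12] — 9 characters in the same relative order in both. dp[13][12] = 9 confirms this is the maximum.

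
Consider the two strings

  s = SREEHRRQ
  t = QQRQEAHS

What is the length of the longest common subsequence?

3

Match R at s[2]=t[3], then E at s[3]=t[5], then H at s[5]=t[7] — 3 characters in the same relative order in both. The LCS DP gives dp[8][8] = 3, so this is optimal.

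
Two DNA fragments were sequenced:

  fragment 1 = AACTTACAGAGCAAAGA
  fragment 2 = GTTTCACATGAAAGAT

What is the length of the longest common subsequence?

11

One common subsequence of length 11: T (fragment 1 #4, fragment 2 #3) → T (fragment 1 #5, fragment 2 #4) → A (fragment 1 #6, fragment 2 #6) → C (fragment 1 #7, fragment 2 #7) → A (fragment 1 #8, fragment 2 #8) → G (fragment 1 #11, fragment 2 #10) → A (fragment 1 #13, fragment 2 #11) → A (fragment 1 #14, fragment 2 #12) → A (fragment 1 #15, fragment 2 #13) → G (fragment 1 #16, fragment 2 #14) → A (fragment 1 #17, fragment 2 #15), and the DP table's final entry dp[17][16] is also 11, so no common subsequence is longer.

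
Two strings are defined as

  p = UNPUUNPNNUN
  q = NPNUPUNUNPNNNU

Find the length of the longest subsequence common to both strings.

One common subsequence of length 9: U (p #1, q #4) → P (p #3, q #5) → U (p #4, q #6) → U (p #5, q #8) → N (p #6, q #9) → P (p #7, q #10) → N (p #8, q #12) → N (p #9, q #13) → U (p #10, q #14). Since dp[11][14] = 9, nothing longer is possible.

9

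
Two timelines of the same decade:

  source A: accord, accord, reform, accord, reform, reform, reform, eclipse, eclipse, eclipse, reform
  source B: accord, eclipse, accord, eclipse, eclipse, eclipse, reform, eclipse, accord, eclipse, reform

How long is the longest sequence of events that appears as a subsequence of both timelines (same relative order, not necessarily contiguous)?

6

Taking accord at source A[1]=source B[1]; then accord at source A[2]=source B[3]; then reform at source A[3]=source B[7]; then accord at source A[4]=source B[9]; then eclipse at source A[10]=source B[10]; then reform at source A[11]=source B[11] gives a common subsequence of length 6, and the DP table's final entry dp[11][11] is also 6, so no common subsequence is longer.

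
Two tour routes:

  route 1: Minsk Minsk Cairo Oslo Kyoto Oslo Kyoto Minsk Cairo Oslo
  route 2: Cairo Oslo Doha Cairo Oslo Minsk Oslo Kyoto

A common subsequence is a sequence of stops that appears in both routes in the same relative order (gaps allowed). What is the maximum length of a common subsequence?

5

Pick Cairo (route 1 #3, route 2 #1); then Oslo (route 1 #4, route 2 #2); then Oslo (route 1 #6, route 2 #5); then Minsk (route 1 #8, route 2 #6); then Oslo (route 1 #10, route 2 #7); all 5 stops appear in both, in order, and the DP table's final entry dp[10][8] is also 5, so no common subsequence is longer.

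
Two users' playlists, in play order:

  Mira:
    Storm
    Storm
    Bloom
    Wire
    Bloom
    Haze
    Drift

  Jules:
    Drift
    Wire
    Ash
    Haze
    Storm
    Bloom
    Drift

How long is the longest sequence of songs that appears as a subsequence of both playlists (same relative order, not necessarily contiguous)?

Pick Storm [2,5], then Bloom [5,6], then Drift [7,7]; all 3 songs appear in both, in order. Since dp[7][7] = 3, nothing longer is possible.

3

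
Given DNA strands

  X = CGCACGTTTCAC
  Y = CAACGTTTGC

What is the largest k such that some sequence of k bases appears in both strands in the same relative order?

Let dp[i][j] be the LCS length of the first i bases of X and the first j bases of Y. dp[i][j] = dp[i-1][j-1]+1 when the i-th and j-th bases match, else max(dp[i-1][j], dp[i][j-1]).
    ·  C  A  A  C  G  T  T  T  G  C
 ·  0  0  0  0  0  0  0  0  0  0  0
 C  0  1  1  1  1  1  1  1  1  1  1
 G  0  1  1  1  1  2  2  2  2  2  2
 C  0  1  1  1  2  2  2  2  2  2  3
 A  0  1  2  2  2  2  2  2  2  2  3
 C  0  1  2  2  3  3  3  3  3  3  3
 G  0  1  2  2  3  4  4  4  4  4  4
 T  0  1  2  2  3  4  5  5  5  5  5
 T  0  1  2  2  3  4  5  6  6  6  6
 T  0  1  2  2  3  4  5  6  7  7  7
 C  0  1  2  2  3  4  5  6  7  7  8
 A  0  1  2  3  3  4  5  6  7  7  8
 C  0  1  2  3  4  4  5  6  7  7  8
dp[12][10] = 8. One LCS (by backtracking along matches): CACGTTTC.

8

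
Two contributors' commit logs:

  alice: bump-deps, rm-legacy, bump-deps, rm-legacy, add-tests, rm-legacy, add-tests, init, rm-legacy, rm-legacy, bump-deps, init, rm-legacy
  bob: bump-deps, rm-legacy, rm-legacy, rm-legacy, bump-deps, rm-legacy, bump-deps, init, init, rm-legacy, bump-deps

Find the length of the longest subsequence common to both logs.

Match bump-deps at alice[1]=bob[1], then rm-legacy at alice[2]=bob[2], then rm-legacy at alice[4]=bob[3], then rm-legacy at alice[6]=bob[4], then rm-legacy at alice[10]=bob[6], then bump-deps at alice[11]=bob[7], then init at alice[12]=bob[9], then rm-legacy at alice[13]=bob[10] — 8 commits in the same relative order in both, and the DP table's final entry dp[13][11] is also 8, so no common subsequence is longer.

8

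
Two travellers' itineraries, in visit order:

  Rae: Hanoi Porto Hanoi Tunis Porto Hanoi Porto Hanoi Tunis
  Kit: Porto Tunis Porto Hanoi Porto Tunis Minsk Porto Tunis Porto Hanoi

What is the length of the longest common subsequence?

Taking Hanoi (Rae #1, Kit #4) → Porto (Rae #2, Kit #5) → Tunis (Rae #4, Kit #6) → Porto (Rae #5, Kit #8) → Porto (Rae #7, Kit #10) → Hanoi (Rae #8, Kit #11) gives a common subsequence of length 6. Since dp[9][11] = 6, nothing longer is possible.

6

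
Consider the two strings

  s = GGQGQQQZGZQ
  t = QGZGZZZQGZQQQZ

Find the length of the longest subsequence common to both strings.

8

Taking G [1,2]; then G [2,4]; then Q [3,8]; then G [4,9]; then Q [5,11]; then Q [6,12]; then Q [7,13]; then Z [10,14] gives a common subsequence of length 8. dp[11][14] = 8 confirms this is the maximum.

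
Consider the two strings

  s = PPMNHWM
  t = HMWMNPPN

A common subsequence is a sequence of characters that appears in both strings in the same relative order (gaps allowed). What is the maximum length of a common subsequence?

Let dp[i][j] be the LCS length of the first i characters of s and the first j characters of t. dp[i][j] = dp[i-1][j-1]+1 when the i-th and j-th characters match, else max(dp[i-1][j], dp[i][j-1]).
    ·  H  M  W  M  N  P  P  N
 ·  0  0  0  0  0  0  0  0  0
 P  0  0  0  0  0  0  1  1  1
 P  0  0  0  0  0  0  1  2  2
 M  0  0  1  1  1  1  1  2  2
 N  0  0  1  1  1  2  2  2  3
 H  0  1  1  1  1  2  2  2  3
 W  0  1  1  2  2  2  2  2  3
 M  0  1  2  2  3  3  3  3  3
dp[7][8] = 3. One LCS (by backtracking along matches): PPN.

3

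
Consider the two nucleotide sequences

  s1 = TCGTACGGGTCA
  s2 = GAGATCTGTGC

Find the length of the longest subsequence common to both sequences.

Let dp[i][j] be the LCS length of the first i bases of s1 and the first j bases of s2. dp[i][j] = dp[i-1][j-1]+1 when the i-th and j-th bases match, else max(dp[i-1][j], dp[i][j-1]).
    ·  G  A  G  A  T  C  T  G  T  G  C
 ·  0  0  0  0  0  0  0  0  0  0  0  0
 T  0  0  0  0  0  1  1  1  1  1  1  1
 C  0  0  0  0  0  1  2  2  2  2  2  2
 G  0  1  1  1  1  1  2  2  3  3  3  3
 T  0  1  1  1  1  2  2  3  3  4  4  4
 A  0  1  2  2  2  2  2  3  3  4  4  4
 C  0  1  2  2  2  2  3  3  3  4  4  5
 G  0  1  2  3  3  3  3  3  4  4  5  5
 G  0  1  2  3  3  3  3  3  4  4  5  5
 G  0  1  2  3  3  3  3  3  4  4  5  5
 T  0  1  2  3  3  4  4  4  4  5  5  5
 C  0  1  2  3  3  4  5  5  5  5  5  6
 A  0  1  2  3  4  4  5  5  5  5  5  6
dp[12][11] = 6. One LCS (by backtracking along matches): TCGTGC.

6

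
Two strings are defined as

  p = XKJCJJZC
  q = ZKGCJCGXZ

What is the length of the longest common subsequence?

Taking K (p #2, q #2), J (p #3, q #5), C (p #4, q #6), Z (p #7, q #9) gives a common subsequence of length 4. Since dp[8][9] = 4, nothing longer is possible.

4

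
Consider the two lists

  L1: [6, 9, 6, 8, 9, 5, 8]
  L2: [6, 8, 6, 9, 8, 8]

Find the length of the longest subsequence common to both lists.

4

One common subsequence of length 4: 6 at L1[1]=L2[3], 9 at L1[2]=L2[4], 8 at L1[4]=L2[5], 8 at L1[7]=L2[6]. The LCS DP gives dp[7][6] = 4, so this is optimal.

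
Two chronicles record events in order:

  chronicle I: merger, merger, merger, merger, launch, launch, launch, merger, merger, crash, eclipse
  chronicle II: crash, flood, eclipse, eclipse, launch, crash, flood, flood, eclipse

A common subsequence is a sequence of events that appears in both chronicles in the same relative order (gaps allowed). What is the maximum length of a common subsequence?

3

One common subsequence of length 3: launch [7,5] → crash [10,6] → eclipse [11,9]. The LCS DP gives dp[11][9] = 3, so this is optimal.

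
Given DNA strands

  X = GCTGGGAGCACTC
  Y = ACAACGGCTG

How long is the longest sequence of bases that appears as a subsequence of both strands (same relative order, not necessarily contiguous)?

5

Let dp[i][j] be the LCS length of the first i bases of X and the first j bases of Y. dp[i][j] = dp[i-1][j-1]+1 when the i-th and j-th bases match, else max(dp[i-1][j], dp[i][j-1]).
    ·  A  C  A  A  C  G  G  C  T  G
 ·  0  0  0  0  0  0  0  0  0  0  0
 G  0  0  0  0  0  0  1  1  1  1  1
 C  0  0  1  1  1  1  1  1  2  2  2
 T  0  0  1  1  1  1  1  1  2  3  3
 G  0  0  1  1  1  1  2  2  2  3  4
 G  0  0  1  1  1  1  2  3  3  3  4
 G  0  0  1  1  1  1  2  3  3  3  4
 A  0  1  1  2  2  2  2  3  3  3  4
 G  0  1  1  2  2  2  3  3  3  3  4
 C  0  1  2  2  2  3  3  3  4  4  4
 A  0  1  2  3  3  3  3  3  4  4  4
 C  0  1  2  3  3  4  4  4  4  4  4
 T  0  1  2  3  3  4  4  4  4  5  5
 C  0  1  2  3  3  4  4  4  5  5  5
dp[13][10] = 5. One LCS (by backtracking along matches): CGGCT.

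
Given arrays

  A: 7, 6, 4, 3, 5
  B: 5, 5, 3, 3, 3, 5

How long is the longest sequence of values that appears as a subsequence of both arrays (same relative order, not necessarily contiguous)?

2

Pick 3 [4,5], then 5 [5,6]; all 2 values appear in both, in order. dp[5][6] = 2 confirms this is the maximum.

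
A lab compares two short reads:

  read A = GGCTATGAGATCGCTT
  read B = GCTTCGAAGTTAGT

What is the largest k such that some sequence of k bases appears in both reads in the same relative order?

10

Match G at read A[2]=read B[1], C at read A[3]=read B[2], T at read A[4]=read B[3], T at read A[6]=read B[4], G at read A[7]=read B[6], A at read A[8]=read B[8], G at read A[9]=read B[9], A at read A[10]=read B[12], G at read A[13]=read B[13], T at read A[16]=read B[14] — 10 bases in the same relative order in both, and the DP table's final entry dp[16][14] is also 10, so no common subsequence is longer.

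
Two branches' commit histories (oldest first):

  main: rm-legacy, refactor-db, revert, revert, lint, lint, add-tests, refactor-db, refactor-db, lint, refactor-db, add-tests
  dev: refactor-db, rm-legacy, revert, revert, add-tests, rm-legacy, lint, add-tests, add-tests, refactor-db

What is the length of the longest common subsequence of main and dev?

Pick rm-legacy at main[1]=dev[2], then revert at main[3]=dev[3], then revert at main[4]=dev[4], then lint at main[5]=dev[7], then add-tests at main[7]=dev[9], then refactor-db at main[11]=dev[10]; all 6 commits appear in both, in order, and the DP table's final entry dp[12][10] is also 6, so no common subsequence is longer.

6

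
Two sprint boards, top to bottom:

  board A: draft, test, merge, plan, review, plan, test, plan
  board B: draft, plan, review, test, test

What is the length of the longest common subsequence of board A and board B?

4

Match draft at board A[1]=board B[1]; then plan at board A[4]=board B[2]; then review at board A[5]=board B[3]; then test at board A[7]=board B[5] — 4 tasks in the same relative order in both, and the DP table's final entry dp[8][5] is also 4, so no common subsequence is longer.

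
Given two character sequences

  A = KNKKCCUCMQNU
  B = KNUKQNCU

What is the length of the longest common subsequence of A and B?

Let dp[i][j] be the LCS length of the first i characters of A and the first j characters of B. dp[i][j] = dp[i-1][j-1]+1 when the i-th and j-th characters match, else max(dp[i-1][j], dp[i][j-1]).
    ·  K  N  U  K  Q  N  C  U
 ·  0  0  0  0  0  0  0  0  0
 K  0  1  1  1  1  1  1  1  1
 N  0  1  2  2  2  2  2  2  2
 K  0  1  2  2  3  3  3  3  3
 K  0  1  2  2  3  3  3  3  3
 C  0  1  2  2  3  3  3  4  4
 C  0  1  2  2  3  3  3  4  4
 U  0  1  2  3  3  3  3  4  5
 C  0  1  2  3  3  3  3  4  5
 M  0  1  2  3  3  3  3  4  5
 Q  0  1  2  3  3  4  4  4  5
 N  0  1  2  3  3  4  5  5  5
 U  0  1  2  3  3  4  5  5  6
dp[12][8] = 6. One LCS (by backtracking along matches): KNKQNU.

6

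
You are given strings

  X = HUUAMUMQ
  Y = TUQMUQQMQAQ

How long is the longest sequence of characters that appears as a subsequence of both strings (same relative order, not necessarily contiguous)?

Let dp[i][j] be the LCS length of the first i characters of X and the first j characters of Y. dp[i][j] = dp[i-1][j-1]+1 when the i-th and j-th characters match, else max(dp[i-1][j], dp[i][j-1]).
    ·  T  U  Q  M  U  Q  Q  M  Q  A  Q
 ·  0  0  0  0  0  0  0  0  0  0  0  0
 H  0  0  0  0  0  0  0  0  0  0  0  0
 U  0  0  1  1  1  1  1  1  1  1  1  1
 U  0  0  1  1  1  2  2  2  2  2  2  2
 A  0  0  1  1  1  2  2  2  2  2  3  3
 M  0  0  1  1  2  2  2  2  3  3  3  3
 U  0  0  1  1  2  3  3  3  3  3  3  3
 M  0  0  1  1  2  3  3  3  4  4  4  4
 Q  0  0  1  2  2  3  4  4  4  5  5  5
dp[8][11] = 5. One LCS (by backtracking along matches): UMUMQ.

5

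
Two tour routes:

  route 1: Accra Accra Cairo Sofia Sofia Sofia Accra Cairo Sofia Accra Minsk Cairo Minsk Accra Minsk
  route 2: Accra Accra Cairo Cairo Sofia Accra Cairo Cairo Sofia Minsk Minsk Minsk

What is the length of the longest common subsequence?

10

One common subsequence of length 10: Accra at route 1[1]=route 2[1], then Accra at route 1[2]=route 2[2], then Cairo at route 1[3]=route 2[4], then Sofia at route 1[6]=route 2[5], then Accra at route 1[7]=route 2[6], then Cairo at route 1[8]=route 2[8], then Sofia at route 1[9]=route 2[9], then Minsk at route 1[11]=route 2[10], then Minsk at route 1[13]=route 2[11], then Minsk at route 1[15]=route 2[12]. dp[15][12] = 10 confirms this is the maximum.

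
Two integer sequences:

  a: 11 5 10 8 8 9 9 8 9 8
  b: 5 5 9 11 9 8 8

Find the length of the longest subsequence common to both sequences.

Let dp[i][j] be the LCS length of the first i values of a and the first j values of b. dp[i][j] = dp[i-1][j-1]+1 when the i-th and j-th values match, else max(dp[i-1][j], dp[i][j-1]).
    ·  5  5  9 11  9  8  8
 ·  0  0  0  0  0  0  0  0
11  0  0  0  0  1  1  1  1
 5  0  1  1  1  1  1  1  1
10  0  1  1  1  1  1  1  1
 8  0  1  1  1  1  1  2  2
 8  0  1  1  1  1  1  2  3
 9  0  1  1  2  2  2  2  3
 9  0  1  1  2  2  3  3  3
 8  0  1  1  2  2  3  4  4
 9  0  1  1  2  2  3  4  4
 8  0  1  1  2  2  3  4  5
dp[10][7] = 5. One LCS (by backtracking along matches): 5, 9, 9, 8, 8.

5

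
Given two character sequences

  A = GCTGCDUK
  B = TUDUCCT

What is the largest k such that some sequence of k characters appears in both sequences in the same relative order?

Pick T (A #3, B #1), then D (A #6, B #3), then U (A #7, B #4); all 3 characters appear in both, in order. Since dp[8][7] = 3, nothing longer is possible.

3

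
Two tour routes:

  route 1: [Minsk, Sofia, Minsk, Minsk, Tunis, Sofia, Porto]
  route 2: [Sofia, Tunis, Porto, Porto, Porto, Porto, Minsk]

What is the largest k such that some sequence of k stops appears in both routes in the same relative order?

3

One common subsequence of length 3: Sofia at route 1[2]=route 2[1]; then Tunis at route 1[5]=route 2[2]; then Porto at route 1[7]=route 2[6]. Since dp[7][7] = 3, nothing longer is possible.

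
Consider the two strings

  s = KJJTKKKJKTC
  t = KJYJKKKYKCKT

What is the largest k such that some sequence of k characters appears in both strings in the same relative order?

8

Taking K (s #1, t #1), J (s #2, t #2), J (s #3, t #4), K (s #5, t #6), K (s #6, t #7), K (s #7, t #9), K (s #9, t #11), T (s #10, t #12) gives a common subsequence of length 8. dp[11][12] = 8 confirms this is the maximum.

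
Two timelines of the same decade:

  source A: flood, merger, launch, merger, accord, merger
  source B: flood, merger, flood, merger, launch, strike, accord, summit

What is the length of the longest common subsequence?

Taking flood [1,3], merger [2,4], launch [3,5], accord [5,7] gives a common subsequence of length 4. dp[6][8] = 4 confirms this is the maximum.

4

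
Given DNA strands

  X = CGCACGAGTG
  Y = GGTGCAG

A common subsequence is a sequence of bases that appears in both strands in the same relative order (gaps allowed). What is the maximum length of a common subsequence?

Let dp[i][j] be the LCS length of the first i bases of X and the first j bases of Y. dp[i][j] = dp[i-1][j-1]+1 when the i-th and j-th bases match, else max(dp[i-1][j], dp[i][j-1]).
    ·  G  G  T  G  C  A  G
 ·  0  0  0  0  0  0  0  0
 C  0  0  0  0  0  1  1  1
 G  0  1  1  1  1  1  1  2
 C  0  1  1  1  1  2  2  2
 A  0  1  1  1  1  2  3  3
 C  0  1  1  1  1  2  3  3
 G  0  1  2  2  2  2  3  4
 A  0  1  2  2  2  2  3  4
 G  0  1  2  2  3  3  3  4
 T  0  1  2  3  3  3  3  4
 G  0  1  2  3  4  4  4  4
dp[10][7] = 4. One LCS (by backtracking along matches): GCAG.

4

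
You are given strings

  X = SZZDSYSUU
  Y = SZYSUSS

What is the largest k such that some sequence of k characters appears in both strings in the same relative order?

Let dp[i][j] be the LCS length of the first i characters of X and the first j characters of Y. dp[i][j] = dp[i-1][j-1]+1 when the i-th and j-th characters match, else max(dp[i-1][j], dp[i][j-1]).
    ·  S  Z  Y  S  U  S  S
 ·  0  0  0  0  0  0  0  0
 S  0  1  1  1  1  1  1  1
 Z  0  1  2  2  2  2  2  2
 Z  0  1  2  2  2  2  2  2
 D  0  1  2  2  2  2  2  2
 S  0  1  2  2  3  3  3  3
 Y  0  1  2  3  3  3  3  3
 S  0  1  2  3  4  4  4  4
 U  0  1  2  3  4  5  5  5
 U  0  1  2  3  4  5  5  5
dp[9][7] = 5. One LCS (by backtracking along matches): SZYSU.

5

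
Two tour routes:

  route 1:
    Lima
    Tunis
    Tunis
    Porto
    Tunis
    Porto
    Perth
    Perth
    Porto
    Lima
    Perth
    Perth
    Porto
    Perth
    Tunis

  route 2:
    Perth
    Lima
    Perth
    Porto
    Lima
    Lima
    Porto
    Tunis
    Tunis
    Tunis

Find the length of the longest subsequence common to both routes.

Pick Lima at route 1[1]=route 2[2]; then Perth at route 1[8]=route 2[3]; then Porto at route 1[9]=route 2[4]; then Lima at route 1[10]=route 2[6]; then Porto at route 1[13]=route 2[7]; then Tunis at route 1[15]=route 2[10]; all 6 stops appear in both, in order. The LCS DP gives dp[15][10] = 6, so this is optimal.

6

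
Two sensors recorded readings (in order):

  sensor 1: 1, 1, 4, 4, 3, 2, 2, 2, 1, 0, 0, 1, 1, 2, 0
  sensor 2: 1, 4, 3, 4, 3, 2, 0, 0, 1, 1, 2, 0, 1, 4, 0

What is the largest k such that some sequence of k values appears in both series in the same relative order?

Taking 1 at sensor 1[2]=sensor 2[1], then 4 at sensor 1[3]=sensor 2[2], then 4 at sensor 1[4]=sensor 2[4], then 3 at sensor 1[5]=sensor 2[5], then 2 at sensor 1[8]=sensor 2[6], then 0 at sensor 1[10]=sensor 2[7], then 0 at sensor 1[11]=sensor 2[8], then 1 at sensor 1[12]=sensor 2[9], then 1 at sensor 1[13]=sensor 2[10], then 2 at sensor 1[14]=sensor 2[11], then 0 at sensor 1[15]=sensor 2[15] gives a common subsequence of length 11. Since dp[15][15] = 11, nothing longer is possible.

11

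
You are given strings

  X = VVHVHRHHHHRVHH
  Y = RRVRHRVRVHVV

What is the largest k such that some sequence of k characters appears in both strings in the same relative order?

6

Match V at X[1]=Y[3] → H at X[3]=Y[5] → V at X[4]=Y[7] → R at X[6]=Y[8] → H at X[7]=Y[10] → V at X[12]=Y[12] — 6 characters in the same relative order in both. dp[14][12] = 6 confirms this is the maximum.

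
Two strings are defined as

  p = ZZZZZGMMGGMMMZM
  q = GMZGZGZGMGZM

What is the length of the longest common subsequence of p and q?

8

Match Z [1,3] → Z [2,5] → Z [5,7] → G [6,8] → M [8,9] → G [10,10] → Z [14,11] → M [15,12] — 8 characters in the same relative order in both. The LCS DP gives dp[15][12] = 8, so this is optimal.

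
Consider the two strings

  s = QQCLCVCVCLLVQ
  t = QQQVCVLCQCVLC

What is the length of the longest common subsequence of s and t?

8

Taking Q at s[1]=t[2], then Q at s[2]=t[3], then C at s[3]=t[5], then L at s[4]=t[7], then C at s[5]=t[8], then C at s[7]=t[10], then V at s[8]=t[11], then C at s[9]=t[13] gives a common subsequence of length 8, and the DP table's final entry dp[13][13] is also 8, so no common subsequence is longer.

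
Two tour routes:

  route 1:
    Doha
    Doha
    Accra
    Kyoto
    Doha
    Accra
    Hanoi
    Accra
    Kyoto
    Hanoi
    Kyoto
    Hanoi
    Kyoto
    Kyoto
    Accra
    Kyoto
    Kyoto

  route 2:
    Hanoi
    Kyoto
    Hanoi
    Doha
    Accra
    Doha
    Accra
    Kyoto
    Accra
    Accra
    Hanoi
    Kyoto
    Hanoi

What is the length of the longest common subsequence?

9

One common subsequence of length 9: Doha [1,4]; then Doha [2,6]; then Accra [3,7]; then Kyoto [4,8]; then Accra [6,9]; then Accra [8,10]; then Hanoi [10,11]; then Kyoto [11,12]; then Hanoi [12,13]. Since dp[17][13] = 9, nothing longer is possible.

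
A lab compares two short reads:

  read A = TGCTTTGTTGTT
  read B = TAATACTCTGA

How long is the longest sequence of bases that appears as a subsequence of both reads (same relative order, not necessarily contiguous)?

Let dp[i][j] be the LCS length of the first i bases of read A and the first j bases of read B. dp[i][j] = dp[i-1][j-1]+1 when the i-th and j-th bases match, else max(dp[i-1][j], dp[i][j-1]).
    ·  T  A  A  T  A  C  T  C  T  G  A
 ·  0  0  0  0  0  0  0  0  0  0  0  0
 T  0  1  1  1  1  1  1  1  1  1  1  1
 G  0  1  1  1  1  1  1  1  1  1  2  2
 C  0  1  1  1  1  1  2  2  2  2  2  2
 T  0  1  1  1  2  2  2  3  3  3  3  3
 T  0  1  1  1  2  2  2  3  3  4  4  4
 T  0  1  1  1  2  2  2  3  3  4  4  4
 G  0  1  1  1  2  2  2  3  3  4  5  5
 T  0  1  1  1  2  2  2  3  3  4  5  5
 T  0  1  1  1  2  2  2  3  3  4  5  5
 G  0  1  1  1  2  2  2  3  3  4  5  5
 T  0  1  1  1  2  2  2  3  3  4  5  5
 T  0  1  1  1  2  2  2  3  3  4  5  5
dp[12][11] = 5. One LCS (by backtracking along matches): TCTTG.

5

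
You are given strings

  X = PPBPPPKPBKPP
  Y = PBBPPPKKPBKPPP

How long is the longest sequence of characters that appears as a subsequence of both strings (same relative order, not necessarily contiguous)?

Taking P [1,1], B [3,3], P [4,4], P [5,5], P [6,6], K [7,8], P [8,9], B [9,10], K [10,11], P [11,13], P [12,14] gives a common subsequence of length 11. The LCS DP gives dp[12][14] = 11, so this is optimal.

11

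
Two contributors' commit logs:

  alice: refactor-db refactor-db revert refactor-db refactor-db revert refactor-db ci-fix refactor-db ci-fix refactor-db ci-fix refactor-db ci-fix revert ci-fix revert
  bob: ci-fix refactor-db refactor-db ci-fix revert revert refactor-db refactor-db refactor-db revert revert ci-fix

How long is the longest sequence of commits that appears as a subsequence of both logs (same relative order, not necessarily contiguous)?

9

Match refactor-db at alice[1]=bob[2] → refactor-db at alice[2]=bob[3] → revert at alice[3]=bob[5] → revert at alice[6]=bob[6] → refactor-db at alice[7]=bob[7] → refactor-db at alice[9]=bob[8] → refactor-db at alice[11]=bob[9] → revert at alice[15]=bob[11] → ci-fix at alice[16]=bob[12] — 9 commits in the same relative order in both. dp[17][12] = 9 confirms this is the maximum.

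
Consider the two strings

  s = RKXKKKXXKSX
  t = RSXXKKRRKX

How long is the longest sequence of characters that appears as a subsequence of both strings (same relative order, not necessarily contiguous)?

One common subsequence of length 6: R at s[1]=t[1], then X at s[3]=t[4], then K at s[4]=t[5], then K at s[5]=t[6], then K at s[9]=t[9], then X at s[11]=t[10]. The LCS DP gives dp[11][10] = 6, so this is optimal.

6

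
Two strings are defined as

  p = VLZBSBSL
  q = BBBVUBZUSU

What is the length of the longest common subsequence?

Let dp[i][j] be the LCS length of the first i characters of p and the first j characters of q. dp[i][j] = dp[i-1][j-1]+1 when the i-th and j-th characters match, else max(dp[i-1][j], dp[i][j-1]).
    ·  B  B  B  V  U  B  Z  U  S  U
 ·  0  0  0  0  0  0  0  0  0  0  0
 V  0  0  0  0  1  1  1  1  1  1  1
 L  0  0  0  0  1  1  1  1  1  1  1
 Z  0  0  0  0  1  1  1  2  2  2  2
 B  0  1  1  1  1  1  2  2  2  2  2
 S  0  1  1  1  1  1  2  2  2  3  3
 B  0  1  2  2  2  2  2  2  2  3  3
 S  0  1  2  2  2  2  2  2  2  3  3
 L  0  1  2  2  2  2  2  2  2  3  3
dp[8][10] = 3. One LCS (by backtracking along matches): VZS.

3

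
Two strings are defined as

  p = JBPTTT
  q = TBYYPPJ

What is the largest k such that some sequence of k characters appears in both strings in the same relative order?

2

Let dp[i][j] be the LCS length of the first i characters of p and the first j characters of q. dp[i][j] = dp[i-1][j-1]+1 when the i-th and j-th characters match, else max(dp[i-1][j], dp[i][j-1]).
    ·  T  B  Y  Y  P  P  J
 ·  0  0  0  0  0  0  0  0
 J  0  0  0  0  0  0  0  1
 B  0  0  1  1  1  1  1  1
 P  0  0  1  1  1  2  2  2
 T  0  1  1  1  1  2  2  2
 T  0  1  1  1  1  2  2  2
 T  0  1  1  1  1  2  2  2
dp[6][7] = 2. One LCS (by backtracking along matches): BP.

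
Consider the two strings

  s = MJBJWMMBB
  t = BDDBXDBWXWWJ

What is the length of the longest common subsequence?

Taking B at s[3]=t[1] → B at s[8]=t[4] → B at s[9]=t[7] gives a common subsequence of length 3. Since dp[9][12] = 3, nothing longer is possible.

3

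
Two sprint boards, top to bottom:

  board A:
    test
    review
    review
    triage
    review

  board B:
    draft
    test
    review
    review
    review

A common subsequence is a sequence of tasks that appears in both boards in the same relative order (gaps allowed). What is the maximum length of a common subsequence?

One common subsequence of length 4: test [1,2]; then review [2,3]; then review [3,4]; then review [5,5], and the DP table's final entry dp[5][5] is also 4, so no common subsequence is longer.

4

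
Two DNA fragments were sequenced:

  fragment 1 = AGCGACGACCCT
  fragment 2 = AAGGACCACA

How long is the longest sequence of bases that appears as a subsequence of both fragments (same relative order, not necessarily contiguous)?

7

Let dp[i][j] be the LCS length of the first i bases of fragment 1 and the first j bases of fragment 2. dp[i][j] = dp[i-1][j-1]+1 when the i-th and j-th bases match, else max(dp[i-1][j], dp[i][j-1]).
    ·  A  A  G  G  A  C  C  A  C  A
 ·  0  0  0  0  0  0  0  0  0  0  0
 A  0  1  1  1  1  1  1  1  1  1  1
 G  0  1  1  2  2  2  2  2  2  2  2
 C  0  1  1  2  2  2  3  3  3  3  3
 G  0  1  1  2  3  3  3  3  3  3  3
 A  0  1  2  2  3  4  4  4  4  4  4
 C  0  1  2  2  3  4  5  5  5  5  5
 G  0  1  2  3  3  4  5  5  5  5  5
 A  0  1  2  3  3  4  5  5  6  6  6
 C  0  1  2  3  3  4  5  6  6  7  7
 C  0  1  2  3  3  4  5  6  6  7  7
 C  0  1  2  3  3  4  5  6  6  7  7
 T  0  1  2  3  3  4  5  6  6  7  7
dp[12][10] = 7. One LCS (by backtracking along matches): AGGACAC.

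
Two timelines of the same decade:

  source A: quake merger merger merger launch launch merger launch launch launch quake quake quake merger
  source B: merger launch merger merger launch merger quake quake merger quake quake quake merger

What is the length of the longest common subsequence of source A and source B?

9

One common subsequence of length 9: merger (source A #2, source B #1), then merger (source A #3, source B #3), then merger (source A #4, source B #4), then launch (source A #5, source B #5), then merger (source A #7, source B #9), then quake (source A #11, source B #10), then quake (source A #12, source B #11), then quake (source A #13, source B #12), then merger (source A #14, source B #13), and the DP table's final entry dp[14][13] is also 9, so no common subsequence is longer.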